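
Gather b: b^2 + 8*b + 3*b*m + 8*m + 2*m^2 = b^2 + b*(3*m + 8) + 2*m^2 + 8*m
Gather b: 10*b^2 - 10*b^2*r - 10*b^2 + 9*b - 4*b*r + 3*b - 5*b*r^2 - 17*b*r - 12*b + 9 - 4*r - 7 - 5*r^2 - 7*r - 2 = -10*b^2*r + b*(-5*r^2 - 21*r) - 5*r^2 - 11*r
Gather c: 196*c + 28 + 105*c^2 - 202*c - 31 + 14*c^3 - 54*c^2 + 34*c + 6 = 14*c^3 + 51*c^2 + 28*c + 3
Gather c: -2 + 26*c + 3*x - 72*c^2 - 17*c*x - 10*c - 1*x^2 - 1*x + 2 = -72*c^2 + c*(16 - 17*x) - x^2 + 2*x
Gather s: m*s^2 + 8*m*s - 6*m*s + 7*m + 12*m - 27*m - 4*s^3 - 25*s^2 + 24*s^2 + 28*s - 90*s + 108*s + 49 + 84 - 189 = -8*m - 4*s^3 + s^2*(m - 1) + s*(2*m + 46) - 56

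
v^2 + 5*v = v*(v + 5)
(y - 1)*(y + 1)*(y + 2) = y^3 + 2*y^2 - y - 2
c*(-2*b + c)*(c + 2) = -2*b*c^2 - 4*b*c + c^3 + 2*c^2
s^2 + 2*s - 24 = (s - 4)*(s + 6)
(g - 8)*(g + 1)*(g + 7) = g^3 - 57*g - 56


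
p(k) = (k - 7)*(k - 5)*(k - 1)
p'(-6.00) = 311.00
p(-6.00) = -1001.00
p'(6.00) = -1.00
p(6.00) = -5.00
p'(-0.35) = 56.47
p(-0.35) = -53.09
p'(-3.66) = 182.35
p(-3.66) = -430.19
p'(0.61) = 32.26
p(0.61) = -10.94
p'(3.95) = -8.89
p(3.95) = 9.45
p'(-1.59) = 95.92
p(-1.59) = -146.61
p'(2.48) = 0.97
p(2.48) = 16.86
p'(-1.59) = 95.92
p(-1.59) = -146.61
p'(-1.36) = 87.91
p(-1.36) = -125.48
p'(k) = (k - 7)*(k - 5) + (k - 7)*(k - 1) + (k - 5)*(k - 1)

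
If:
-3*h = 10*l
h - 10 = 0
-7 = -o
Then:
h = 10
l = -3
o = 7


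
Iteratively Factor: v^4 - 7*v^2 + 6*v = (v)*(v^3 - 7*v + 6) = v*(v + 3)*(v^2 - 3*v + 2) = v*(v - 1)*(v + 3)*(v - 2)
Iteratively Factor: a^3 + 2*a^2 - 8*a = (a)*(a^2 + 2*a - 8) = a*(a + 4)*(a - 2)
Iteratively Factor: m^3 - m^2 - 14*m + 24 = (m - 3)*(m^2 + 2*m - 8) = (m - 3)*(m + 4)*(m - 2)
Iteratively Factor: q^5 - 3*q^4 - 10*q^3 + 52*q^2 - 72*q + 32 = (q + 4)*(q^4 - 7*q^3 + 18*q^2 - 20*q + 8) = (q - 2)*(q + 4)*(q^3 - 5*q^2 + 8*q - 4) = (q - 2)^2*(q + 4)*(q^2 - 3*q + 2) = (q - 2)^3*(q + 4)*(q - 1)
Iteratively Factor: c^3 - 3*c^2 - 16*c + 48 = (c - 3)*(c^2 - 16) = (c - 3)*(c + 4)*(c - 4)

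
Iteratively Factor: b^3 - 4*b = (b)*(b^2 - 4) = b*(b - 2)*(b + 2)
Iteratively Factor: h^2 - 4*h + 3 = (h - 1)*(h - 3)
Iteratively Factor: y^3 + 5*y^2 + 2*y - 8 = (y - 1)*(y^2 + 6*y + 8) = (y - 1)*(y + 2)*(y + 4)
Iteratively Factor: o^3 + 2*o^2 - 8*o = (o + 4)*(o^2 - 2*o) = o*(o + 4)*(o - 2)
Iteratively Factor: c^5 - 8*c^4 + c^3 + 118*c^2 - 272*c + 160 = (c - 4)*(c^4 - 4*c^3 - 15*c^2 + 58*c - 40) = (c - 4)*(c - 2)*(c^3 - 2*c^2 - 19*c + 20) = (c - 4)*(c - 2)*(c - 1)*(c^2 - c - 20) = (c - 4)*(c - 2)*(c - 1)*(c + 4)*(c - 5)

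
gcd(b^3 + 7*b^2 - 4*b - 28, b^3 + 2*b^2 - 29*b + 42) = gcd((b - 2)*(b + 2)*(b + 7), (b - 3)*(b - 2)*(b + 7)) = b^2 + 5*b - 14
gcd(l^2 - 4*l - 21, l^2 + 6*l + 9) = l + 3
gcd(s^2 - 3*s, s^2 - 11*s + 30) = 1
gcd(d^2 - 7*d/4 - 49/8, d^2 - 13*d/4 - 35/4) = d + 7/4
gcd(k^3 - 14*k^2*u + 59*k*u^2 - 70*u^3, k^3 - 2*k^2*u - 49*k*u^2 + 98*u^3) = k^2 - 9*k*u + 14*u^2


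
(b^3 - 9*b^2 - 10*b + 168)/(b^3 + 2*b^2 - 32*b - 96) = (b - 7)/(b + 4)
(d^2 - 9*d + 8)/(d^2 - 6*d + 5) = (d - 8)/(d - 5)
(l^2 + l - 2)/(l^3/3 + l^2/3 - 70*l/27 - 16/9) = 27*(l^2 + l - 2)/(9*l^3 + 9*l^2 - 70*l - 48)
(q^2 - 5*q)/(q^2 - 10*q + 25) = q/(q - 5)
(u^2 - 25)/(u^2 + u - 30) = (u + 5)/(u + 6)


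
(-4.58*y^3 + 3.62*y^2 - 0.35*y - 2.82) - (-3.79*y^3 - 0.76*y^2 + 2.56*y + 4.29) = -0.79*y^3 + 4.38*y^2 - 2.91*y - 7.11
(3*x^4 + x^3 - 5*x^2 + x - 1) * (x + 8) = 3*x^5 + 25*x^4 + 3*x^3 - 39*x^2 + 7*x - 8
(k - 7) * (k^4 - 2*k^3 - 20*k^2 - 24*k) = k^5 - 9*k^4 - 6*k^3 + 116*k^2 + 168*k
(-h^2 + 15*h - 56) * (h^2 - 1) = -h^4 + 15*h^3 - 55*h^2 - 15*h + 56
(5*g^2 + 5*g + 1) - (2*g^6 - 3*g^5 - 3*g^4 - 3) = -2*g^6 + 3*g^5 + 3*g^4 + 5*g^2 + 5*g + 4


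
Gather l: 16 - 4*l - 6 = 10 - 4*l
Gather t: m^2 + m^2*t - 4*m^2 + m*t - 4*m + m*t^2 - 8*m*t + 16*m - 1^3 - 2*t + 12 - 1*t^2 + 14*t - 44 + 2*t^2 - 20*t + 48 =-3*m^2 + 12*m + t^2*(m + 1) + t*(m^2 - 7*m - 8) + 15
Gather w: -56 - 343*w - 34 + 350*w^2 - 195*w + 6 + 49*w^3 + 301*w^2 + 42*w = 49*w^3 + 651*w^2 - 496*w - 84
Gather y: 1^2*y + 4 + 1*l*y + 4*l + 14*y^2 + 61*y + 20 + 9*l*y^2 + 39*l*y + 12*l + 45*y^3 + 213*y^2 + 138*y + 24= 16*l + 45*y^3 + y^2*(9*l + 227) + y*(40*l + 200) + 48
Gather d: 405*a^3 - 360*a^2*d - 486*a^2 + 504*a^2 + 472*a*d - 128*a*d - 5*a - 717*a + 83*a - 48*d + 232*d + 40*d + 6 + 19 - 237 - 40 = 405*a^3 + 18*a^2 - 639*a + d*(-360*a^2 + 344*a + 224) - 252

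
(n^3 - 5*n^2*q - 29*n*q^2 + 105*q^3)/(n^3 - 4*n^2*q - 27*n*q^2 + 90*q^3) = (-n + 7*q)/(-n + 6*q)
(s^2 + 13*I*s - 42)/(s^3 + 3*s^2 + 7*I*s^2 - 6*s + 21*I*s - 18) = (s + 7*I)/(s^2 + s*(3 + I) + 3*I)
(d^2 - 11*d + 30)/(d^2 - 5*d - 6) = (d - 5)/(d + 1)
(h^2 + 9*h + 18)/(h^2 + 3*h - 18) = (h + 3)/(h - 3)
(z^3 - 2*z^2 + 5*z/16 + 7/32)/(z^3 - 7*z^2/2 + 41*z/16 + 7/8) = (z - 1/2)/(z - 2)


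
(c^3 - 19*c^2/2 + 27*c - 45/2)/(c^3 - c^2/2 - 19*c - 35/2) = (2*c^2 - 9*c + 9)/(2*c^2 + 9*c + 7)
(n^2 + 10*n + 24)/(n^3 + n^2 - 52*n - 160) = (n + 6)/(n^2 - 3*n - 40)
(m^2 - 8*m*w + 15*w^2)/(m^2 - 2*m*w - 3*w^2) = (m - 5*w)/(m + w)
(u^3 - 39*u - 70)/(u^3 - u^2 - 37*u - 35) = (u + 2)/(u + 1)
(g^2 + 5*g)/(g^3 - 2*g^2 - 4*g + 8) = g*(g + 5)/(g^3 - 2*g^2 - 4*g + 8)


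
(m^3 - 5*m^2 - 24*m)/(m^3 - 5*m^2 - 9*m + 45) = m*(m - 8)/(m^2 - 8*m + 15)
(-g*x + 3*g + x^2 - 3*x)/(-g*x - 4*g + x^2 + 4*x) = (x - 3)/(x + 4)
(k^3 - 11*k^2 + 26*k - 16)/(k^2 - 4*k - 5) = (-k^3 + 11*k^2 - 26*k + 16)/(-k^2 + 4*k + 5)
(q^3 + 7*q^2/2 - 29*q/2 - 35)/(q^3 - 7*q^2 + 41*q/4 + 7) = 2*(q^2 + 7*q + 10)/(2*q^2 - 7*q - 4)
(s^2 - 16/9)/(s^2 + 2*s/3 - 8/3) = (s + 4/3)/(s + 2)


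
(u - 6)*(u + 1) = u^2 - 5*u - 6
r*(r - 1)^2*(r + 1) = r^4 - r^3 - r^2 + r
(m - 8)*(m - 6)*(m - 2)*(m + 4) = m^4 - 12*m^3 + 12*m^2 + 208*m - 384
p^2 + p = p*(p + 1)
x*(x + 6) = x^2 + 6*x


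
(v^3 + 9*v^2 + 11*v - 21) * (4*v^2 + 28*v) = 4*v^5 + 64*v^4 + 296*v^3 + 224*v^2 - 588*v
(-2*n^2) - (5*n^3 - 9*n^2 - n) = -5*n^3 + 7*n^2 + n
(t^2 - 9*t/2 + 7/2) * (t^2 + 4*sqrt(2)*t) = t^4 - 9*t^3/2 + 4*sqrt(2)*t^3 - 18*sqrt(2)*t^2 + 7*t^2/2 + 14*sqrt(2)*t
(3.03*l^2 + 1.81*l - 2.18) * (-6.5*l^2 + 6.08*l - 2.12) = -19.695*l^4 + 6.6574*l^3 + 18.7512*l^2 - 17.0916*l + 4.6216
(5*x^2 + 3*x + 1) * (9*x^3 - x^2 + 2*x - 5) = 45*x^5 + 22*x^4 + 16*x^3 - 20*x^2 - 13*x - 5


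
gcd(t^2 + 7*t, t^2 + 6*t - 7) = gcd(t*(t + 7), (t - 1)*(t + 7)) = t + 7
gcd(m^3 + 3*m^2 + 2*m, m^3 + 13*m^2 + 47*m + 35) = m + 1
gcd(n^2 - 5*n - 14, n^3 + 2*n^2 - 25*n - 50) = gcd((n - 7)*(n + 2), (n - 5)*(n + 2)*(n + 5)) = n + 2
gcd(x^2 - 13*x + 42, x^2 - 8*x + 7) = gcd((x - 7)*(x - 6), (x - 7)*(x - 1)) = x - 7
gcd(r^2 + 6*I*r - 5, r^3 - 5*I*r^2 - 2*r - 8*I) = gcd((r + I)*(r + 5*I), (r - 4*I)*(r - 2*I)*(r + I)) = r + I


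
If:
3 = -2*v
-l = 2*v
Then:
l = 3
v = -3/2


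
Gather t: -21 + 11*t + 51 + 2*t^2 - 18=2*t^2 + 11*t + 12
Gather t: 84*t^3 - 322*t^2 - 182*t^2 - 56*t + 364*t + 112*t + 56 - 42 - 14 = 84*t^3 - 504*t^2 + 420*t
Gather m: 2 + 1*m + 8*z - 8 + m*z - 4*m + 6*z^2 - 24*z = m*(z - 3) + 6*z^2 - 16*z - 6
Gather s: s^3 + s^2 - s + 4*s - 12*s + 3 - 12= s^3 + s^2 - 9*s - 9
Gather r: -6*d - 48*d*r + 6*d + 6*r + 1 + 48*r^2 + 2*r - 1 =48*r^2 + r*(8 - 48*d)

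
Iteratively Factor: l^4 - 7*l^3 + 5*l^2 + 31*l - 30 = (l - 1)*(l^3 - 6*l^2 - l + 30) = (l - 1)*(l + 2)*(l^2 - 8*l + 15) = (l - 5)*(l - 1)*(l + 2)*(l - 3)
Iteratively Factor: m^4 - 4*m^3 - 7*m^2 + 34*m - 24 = (m - 2)*(m^3 - 2*m^2 - 11*m + 12) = (m - 2)*(m - 1)*(m^2 - m - 12) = (m - 2)*(m - 1)*(m + 3)*(m - 4)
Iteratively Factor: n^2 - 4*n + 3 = (n - 3)*(n - 1)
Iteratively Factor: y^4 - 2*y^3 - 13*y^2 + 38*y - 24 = (y + 4)*(y^3 - 6*y^2 + 11*y - 6) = (y - 2)*(y + 4)*(y^2 - 4*y + 3) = (y - 3)*(y - 2)*(y + 4)*(y - 1)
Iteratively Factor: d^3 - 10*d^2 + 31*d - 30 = (d - 3)*(d^2 - 7*d + 10) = (d - 3)*(d - 2)*(d - 5)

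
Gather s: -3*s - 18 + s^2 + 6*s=s^2 + 3*s - 18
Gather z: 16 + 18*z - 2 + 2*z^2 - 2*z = 2*z^2 + 16*z + 14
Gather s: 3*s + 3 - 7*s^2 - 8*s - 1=-7*s^2 - 5*s + 2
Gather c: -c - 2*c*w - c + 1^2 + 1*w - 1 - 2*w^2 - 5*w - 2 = c*(-2*w - 2) - 2*w^2 - 4*w - 2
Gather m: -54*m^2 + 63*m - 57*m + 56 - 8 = -54*m^2 + 6*m + 48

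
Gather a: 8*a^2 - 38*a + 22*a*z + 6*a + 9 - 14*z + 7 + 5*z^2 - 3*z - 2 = 8*a^2 + a*(22*z - 32) + 5*z^2 - 17*z + 14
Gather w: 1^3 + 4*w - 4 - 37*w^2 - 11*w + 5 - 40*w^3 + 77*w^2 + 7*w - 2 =-40*w^3 + 40*w^2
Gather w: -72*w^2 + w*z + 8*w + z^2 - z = -72*w^2 + w*(z + 8) + z^2 - z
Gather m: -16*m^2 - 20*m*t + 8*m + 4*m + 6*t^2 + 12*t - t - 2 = -16*m^2 + m*(12 - 20*t) + 6*t^2 + 11*t - 2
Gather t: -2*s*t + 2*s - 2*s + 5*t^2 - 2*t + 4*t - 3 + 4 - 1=5*t^2 + t*(2 - 2*s)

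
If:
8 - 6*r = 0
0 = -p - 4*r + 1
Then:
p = -13/3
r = 4/3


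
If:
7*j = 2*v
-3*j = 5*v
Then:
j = 0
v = 0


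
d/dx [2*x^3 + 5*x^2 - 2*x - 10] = 6*x^2 + 10*x - 2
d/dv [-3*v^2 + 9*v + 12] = 9 - 6*v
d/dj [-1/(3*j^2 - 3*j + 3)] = (2*j - 1)/(3*(j^2 - j + 1)^2)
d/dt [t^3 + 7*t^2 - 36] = t*(3*t + 14)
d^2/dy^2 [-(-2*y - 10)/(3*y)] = 20/(3*y^3)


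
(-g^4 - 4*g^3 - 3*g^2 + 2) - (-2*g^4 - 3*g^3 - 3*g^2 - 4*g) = g^4 - g^3 + 4*g + 2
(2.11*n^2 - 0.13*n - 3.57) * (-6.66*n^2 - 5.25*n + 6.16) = -14.0526*n^4 - 10.2117*n^3 + 37.4563*n^2 + 17.9417*n - 21.9912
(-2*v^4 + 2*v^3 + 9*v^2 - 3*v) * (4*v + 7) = -8*v^5 - 6*v^4 + 50*v^3 + 51*v^2 - 21*v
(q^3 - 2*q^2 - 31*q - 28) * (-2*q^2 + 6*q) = -2*q^5 + 10*q^4 + 50*q^3 - 130*q^2 - 168*q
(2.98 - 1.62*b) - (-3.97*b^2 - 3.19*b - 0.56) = 3.97*b^2 + 1.57*b + 3.54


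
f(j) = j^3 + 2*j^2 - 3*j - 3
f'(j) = 3*j^2 + 4*j - 3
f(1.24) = -1.74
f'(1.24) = 6.57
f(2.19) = 10.53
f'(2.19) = 20.15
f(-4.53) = -41.33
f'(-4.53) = 40.44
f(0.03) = -3.09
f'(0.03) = -2.88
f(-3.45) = -9.91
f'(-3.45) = 18.91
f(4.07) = 85.34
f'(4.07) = 62.97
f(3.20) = 40.65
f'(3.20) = 40.52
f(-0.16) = -2.47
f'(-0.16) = -3.56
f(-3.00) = -3.00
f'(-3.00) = 12.00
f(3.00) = 33.00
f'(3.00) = 36.00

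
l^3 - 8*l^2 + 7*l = l*(l - 7)*(l - 1)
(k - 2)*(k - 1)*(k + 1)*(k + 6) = k^4 + 4*k^3 - 13*k^2 - 4*k + 12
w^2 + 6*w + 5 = (w + 1)*(w + 5)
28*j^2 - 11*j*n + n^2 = (-7*j + n)*(-4*j + n)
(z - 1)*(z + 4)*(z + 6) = z^3 + 9*z^2 + 14*z - 24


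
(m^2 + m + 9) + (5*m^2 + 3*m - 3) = 6*m^2 + 4*m + 6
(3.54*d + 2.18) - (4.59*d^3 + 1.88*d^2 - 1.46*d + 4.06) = -4.59*d^3 - 1.88*d^2 + 5.0*d - 1.88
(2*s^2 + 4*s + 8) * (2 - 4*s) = -8*s^3 - 12*s^2 - 24*s + 16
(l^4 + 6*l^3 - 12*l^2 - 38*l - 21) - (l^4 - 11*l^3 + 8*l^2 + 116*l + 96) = 17*l^3 - 20*l^2 - 154*l - 117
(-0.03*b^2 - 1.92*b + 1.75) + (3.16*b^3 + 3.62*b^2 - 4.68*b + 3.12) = 3.16*b^3 + 3.59*b^2 - 6.6*b + 4.87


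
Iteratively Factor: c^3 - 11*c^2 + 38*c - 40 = (c - 5)*(c^2 - 6*c + 8) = (c - 5)*(c - 4)*(c - 2)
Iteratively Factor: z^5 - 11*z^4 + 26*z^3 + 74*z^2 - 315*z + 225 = (z - 5)*(z^4 - 6*z^3 - 4*z^2 + 54*z - 45) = (z - 5)*(z + 3)*(z^3 - 9*z^2 + 23*z - 15) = (z - 5)^2*(z + 3)*(z^2 - 4*z + 3) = (z - 5)^2*(z - 1)*(z + 3)*(z - 3)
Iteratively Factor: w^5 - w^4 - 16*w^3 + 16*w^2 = (w - 1)*(w^4 - 16*w^2) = (w - 4)*(w - 1)*(w^3 + 4*w^2) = (w - 4)*(w - 1)*(w + 4)*(w^2) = w*(w - 4)*(w - 1)*(w + 4)*(w)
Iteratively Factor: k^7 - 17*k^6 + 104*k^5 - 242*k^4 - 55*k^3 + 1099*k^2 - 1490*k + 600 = (k - 3)*(k^6 - 14*k^5 + 62*k^4 - 56*k^3 - 223*k^2 + 430*k - 200) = (k - 5)*(k - 3)*(k^5 - 9*k^4 + 17*k^3 + 29*k^2 - 78*k + 40) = (k - 5)^2*(k - 3)*(k^4 - 4*k^3 - 3*k^2 + 14*k - 8) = (k - 5)^2*(k - 3)*(k - 1)*(k^3 - 3*k^2 - 6*k + 8) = (k - 5)^2*(k - 3)*(k - 1)^2*(k^2 - 2*k - 8) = (k - 5)^2*(k - 4)*(k - 3)*(k - 1)^2*(k + 2)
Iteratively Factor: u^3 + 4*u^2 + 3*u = (u + 1)*(u^2 + 3*u) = (u + 1)*(u + 3)*(u)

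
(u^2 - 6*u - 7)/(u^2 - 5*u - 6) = (u - 7)/(u - 6)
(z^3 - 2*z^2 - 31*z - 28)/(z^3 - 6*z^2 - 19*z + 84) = (z + 1)/(z - 3)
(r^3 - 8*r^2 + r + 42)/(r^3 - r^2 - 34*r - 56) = (r - 3)/(r + 4)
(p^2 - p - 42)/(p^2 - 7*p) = (p + 6)/p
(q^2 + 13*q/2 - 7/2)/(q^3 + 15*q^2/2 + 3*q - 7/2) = 1/(q + 1)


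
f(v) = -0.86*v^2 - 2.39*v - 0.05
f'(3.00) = -7.55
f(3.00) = -14.96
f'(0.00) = -2.39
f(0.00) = -0.05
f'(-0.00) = -2.39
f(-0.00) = -0.05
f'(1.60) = -5.14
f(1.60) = -6.08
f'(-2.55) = 2.00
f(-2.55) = 0.45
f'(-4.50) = 5.35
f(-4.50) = -6.71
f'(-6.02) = 7.96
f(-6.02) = -16.83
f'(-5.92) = 7.79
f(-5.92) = -16.04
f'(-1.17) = -0.38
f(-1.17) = 1.57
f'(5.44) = -11.75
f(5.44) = -38.50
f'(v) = -1.72*v - 2.39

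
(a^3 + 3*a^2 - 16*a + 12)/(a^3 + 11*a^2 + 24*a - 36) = (a - 2)/(a + 6)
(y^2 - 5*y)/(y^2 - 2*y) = (y - 5)/(y - 2)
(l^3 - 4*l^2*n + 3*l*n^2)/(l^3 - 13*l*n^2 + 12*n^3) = l/(l + 4*n)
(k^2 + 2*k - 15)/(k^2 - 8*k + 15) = (k + 5)/(k - 5)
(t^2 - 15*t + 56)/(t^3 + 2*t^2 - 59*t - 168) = (t - 7)/(t^2 + 10*t + 21)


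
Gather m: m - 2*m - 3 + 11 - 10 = -m - 2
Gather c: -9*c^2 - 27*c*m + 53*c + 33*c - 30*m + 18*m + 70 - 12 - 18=-9*c^2 + c*(86 - 27*m) - 12*m + 40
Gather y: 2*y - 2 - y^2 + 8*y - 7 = -y^2 + 10*y - 9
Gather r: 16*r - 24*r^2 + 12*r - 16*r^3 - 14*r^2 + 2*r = -16*r^3 - 38*r^2 + 30*r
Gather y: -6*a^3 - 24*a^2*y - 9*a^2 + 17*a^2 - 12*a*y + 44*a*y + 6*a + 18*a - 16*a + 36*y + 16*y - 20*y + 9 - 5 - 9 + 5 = -6*a^3 + 8*a^2 + 8*a + y*(-24*a^2 + 32*a + 32)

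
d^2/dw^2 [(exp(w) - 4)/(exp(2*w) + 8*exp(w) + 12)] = (exp(4*w) - 24*exp(3*w) - 168*exp(2*w) - 160*exp(w) + 528)*exp(w)/(exp(6*w) + 24*exp(5*w) + 228*exp(4*w) + 1088*exp(3*w) + 2736*exp(2*w) + 3456*exp(w) + 1728)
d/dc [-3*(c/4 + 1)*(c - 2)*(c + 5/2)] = -9*c^2/4 - 27*c/4 + 9/4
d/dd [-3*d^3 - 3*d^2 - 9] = 3*d*(-3*d - 2)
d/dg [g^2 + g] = 2*g + 1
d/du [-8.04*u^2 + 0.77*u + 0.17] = 0.77 - 16.08*u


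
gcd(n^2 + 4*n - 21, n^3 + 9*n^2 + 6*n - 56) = n + 7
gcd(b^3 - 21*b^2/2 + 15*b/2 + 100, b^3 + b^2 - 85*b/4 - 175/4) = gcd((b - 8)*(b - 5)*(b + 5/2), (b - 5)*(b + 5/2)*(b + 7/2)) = b^2 - 5*b/2 - 25/2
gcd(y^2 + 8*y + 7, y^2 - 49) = y + 7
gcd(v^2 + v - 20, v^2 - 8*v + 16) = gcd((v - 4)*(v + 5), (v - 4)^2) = v - 4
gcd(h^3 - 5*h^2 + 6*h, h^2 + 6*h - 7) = 1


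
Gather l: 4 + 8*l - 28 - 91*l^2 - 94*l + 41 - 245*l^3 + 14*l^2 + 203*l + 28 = -245*l^3 - 77*l^2 + 117*l + 45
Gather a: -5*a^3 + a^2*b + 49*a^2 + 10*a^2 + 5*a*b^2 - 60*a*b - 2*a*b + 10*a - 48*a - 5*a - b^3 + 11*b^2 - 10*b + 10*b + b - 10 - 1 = -5*a^3 + a^2*(b + 59) + a*(5*b^2 - 62*b - 43) - b^3 + 11*b^2 + b - 11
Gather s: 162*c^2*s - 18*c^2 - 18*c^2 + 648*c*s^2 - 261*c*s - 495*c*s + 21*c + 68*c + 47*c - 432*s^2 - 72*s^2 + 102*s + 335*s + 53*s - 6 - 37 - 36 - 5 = -36*c^2 + 136*c + s^2*(648*c - 504) + s*(162*c^2 - 756*c + 490) - 84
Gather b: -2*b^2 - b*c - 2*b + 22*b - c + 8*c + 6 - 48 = -2*b^2 + b*(20 - c) + 7*c - 42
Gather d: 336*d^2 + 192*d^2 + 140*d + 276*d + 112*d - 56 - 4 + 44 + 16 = 528*d^2 + 528*d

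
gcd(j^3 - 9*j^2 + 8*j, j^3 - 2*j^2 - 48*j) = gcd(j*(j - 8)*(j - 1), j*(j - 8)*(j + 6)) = j^2 - 8*j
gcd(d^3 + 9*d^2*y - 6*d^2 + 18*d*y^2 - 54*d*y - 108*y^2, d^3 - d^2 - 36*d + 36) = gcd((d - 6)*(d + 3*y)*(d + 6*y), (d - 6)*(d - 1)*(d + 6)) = d - 6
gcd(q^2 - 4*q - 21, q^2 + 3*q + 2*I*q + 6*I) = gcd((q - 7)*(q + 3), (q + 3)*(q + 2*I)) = q + 3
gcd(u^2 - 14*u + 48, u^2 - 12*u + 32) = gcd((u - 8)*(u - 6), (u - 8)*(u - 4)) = u - 8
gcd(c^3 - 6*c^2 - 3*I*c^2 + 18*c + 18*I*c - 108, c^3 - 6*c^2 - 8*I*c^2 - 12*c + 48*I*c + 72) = c^2 + c*(-6 - 6*I) + 36*I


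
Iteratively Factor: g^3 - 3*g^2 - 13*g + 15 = (g - 1)*(g^2 - 2*g - 15) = (g - 1)*(g + 3)*(g - 5)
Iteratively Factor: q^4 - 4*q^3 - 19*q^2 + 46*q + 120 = (q - 4)*(q^3 - 19*q - 30) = (q - 4)*(q + 3)*(q^2 - 3*q - 10) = (q - 4)*(q + 2)*(q + 3)*(q - 5)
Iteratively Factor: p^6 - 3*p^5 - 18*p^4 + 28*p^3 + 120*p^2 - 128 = (p + 2)*(p^5 - 5*p^4 - 8*p^3 + 44*p^2 + 32*p - 64) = (p - 4)*(p + 2)*(p^4 - p^3 - 12*p^2 - 4*p + 16) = (p - 4)^2*(p + 2)*(p^3 + 3*p^2 - 4) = (p - 4)^2*(p - 1)*(p + 2)*(p^2 + 4*p + 4) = (p - 4)^2*(p - 1)*(p + 2)^2*(p + 2)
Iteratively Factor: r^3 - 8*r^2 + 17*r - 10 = (r - 1)*(r^2 - 7*r + 10) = (r - 5)*(r - 1)*(r - 2)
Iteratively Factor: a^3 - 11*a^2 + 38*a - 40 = (a - 5)*(a^2 - 6*a + 8) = (a - 5)*(a - 4)*(a - 2)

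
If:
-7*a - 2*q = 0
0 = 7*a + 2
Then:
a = -2/7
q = 1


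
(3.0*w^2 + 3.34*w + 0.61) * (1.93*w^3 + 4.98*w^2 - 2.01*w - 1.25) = 5.79*w^5 + 21.3862*w^4 + 11.7805*w^3 - 7.4256*w^2 - 5.4011*w - 0.7625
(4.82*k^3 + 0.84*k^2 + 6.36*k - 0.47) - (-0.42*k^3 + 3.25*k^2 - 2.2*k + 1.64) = 5.24*k^3 - 2.41*k^2 + 8.56*k - 2.11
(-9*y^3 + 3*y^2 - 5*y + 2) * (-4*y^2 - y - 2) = 36*y^5 - 3*y^4 + 35*y^3 - 9*y^2 + 8*y - 4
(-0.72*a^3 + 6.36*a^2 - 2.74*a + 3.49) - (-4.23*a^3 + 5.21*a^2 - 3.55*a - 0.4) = 3.51*a^3 + 1.15*a^2 + 0.81*a + 3.89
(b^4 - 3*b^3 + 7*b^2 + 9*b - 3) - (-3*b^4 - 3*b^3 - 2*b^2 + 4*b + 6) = 4*b^4 + 9*b^2 + 5*b - 9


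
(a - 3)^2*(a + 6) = a^3 - 27*a + 54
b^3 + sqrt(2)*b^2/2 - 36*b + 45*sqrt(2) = (b - 3*sqrt(2))*(b - 3*sqrt(2)/2)*(b + 5*sqrt(2))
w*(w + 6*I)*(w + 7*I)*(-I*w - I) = -I*w^4 + 13*w^3 - I*w^3 + 13*w^2 + 42*I*w^2 + 42*I*w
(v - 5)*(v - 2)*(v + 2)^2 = v^4 - 3*v^3 - 14*v^2 + 12*v + 40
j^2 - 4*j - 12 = (j - 6)*(j + 2)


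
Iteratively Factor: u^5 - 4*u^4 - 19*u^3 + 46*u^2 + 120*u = (u - 4)*(u^4 - 19*u^2 - 30*u) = (u - 4)*(u + 3)*(u^3 - 3*u^2 - 10*u) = (u - 4)*(u + 2)*(u + 3)*(u^2 - 5*u) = u*(u - 4)*(u + 2)*(u + 3)*(u - 5)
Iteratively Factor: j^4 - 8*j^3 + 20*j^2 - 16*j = (j - 4)*(j^3 - 4*j^2 + 4*j) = j*(j - 4)*(j^2 - 4*j + 4) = j*(j - 4)*(j - 2)*(j - 2)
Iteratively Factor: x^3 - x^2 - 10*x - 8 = (x + 1)*(x^2 - 2*x - 8) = (x - 4)*(x + 1)*(x + 2)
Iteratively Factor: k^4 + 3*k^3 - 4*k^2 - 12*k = (k)*(k^3 + 3*k^2 - 4*k - 12) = k*(k + 2)*(k^2 + k - 6) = k*(k + 2)*(k + 3)*(k - 2)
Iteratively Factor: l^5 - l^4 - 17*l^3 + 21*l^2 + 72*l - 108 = (l - 2)*(l^4 + l^3 - 15*l^2 - 9*l + 54) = (l - 2)*(l + 3)*(l^3 - 2*l^2 - 9*l + 18) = (l - 2)*(l + 3)^2*(l^2 - 5*l + 6) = (l - 3)*(l - 2)*(l + 3)^2*(l - 2)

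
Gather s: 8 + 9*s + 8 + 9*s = 18*s + 16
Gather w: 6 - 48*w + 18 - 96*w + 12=36 - 144*w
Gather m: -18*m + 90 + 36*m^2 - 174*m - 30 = 36*m^2 - 192*m + 60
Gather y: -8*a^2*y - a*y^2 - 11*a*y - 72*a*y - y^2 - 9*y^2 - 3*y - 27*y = y^2*(-a - 10) + y*(-8*a^2 - 83*a - 30)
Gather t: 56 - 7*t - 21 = 35 - 7*t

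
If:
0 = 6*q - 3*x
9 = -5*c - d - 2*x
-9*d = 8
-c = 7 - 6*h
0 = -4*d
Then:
No Solution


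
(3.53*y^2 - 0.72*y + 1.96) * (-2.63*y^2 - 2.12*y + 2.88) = -9.2839*y^4 - 5.59*y^3 + 6.538*y^2 - 6.2288*y + 5.6448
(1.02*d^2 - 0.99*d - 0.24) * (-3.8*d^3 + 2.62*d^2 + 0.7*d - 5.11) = -3.876*d^5 + 6.4344*d^4 - 0.9678*d^3 - 6.534*d^2 + 4.8909*d + 1.2264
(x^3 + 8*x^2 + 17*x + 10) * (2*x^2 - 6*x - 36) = 2*x^5 + 10*x^4 - 50*x^3 - 370*x^2 - 672*x - 360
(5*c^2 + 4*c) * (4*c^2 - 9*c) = 20*c^4 - 29*c^3 - 36*c^2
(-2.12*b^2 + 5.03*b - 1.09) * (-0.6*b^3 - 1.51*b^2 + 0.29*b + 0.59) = 1.272*b^5 + 0.1832*b^4 - 7.5561*b^3 + 1.8538*b^2 + 2.6516*b - 0.6431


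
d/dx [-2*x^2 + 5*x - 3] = 5 - 4*x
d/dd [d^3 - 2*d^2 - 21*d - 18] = 3*d^2 - 4*d - 21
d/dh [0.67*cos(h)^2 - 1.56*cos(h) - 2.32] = (1.56 - 1.34*cos(h))*sin(h)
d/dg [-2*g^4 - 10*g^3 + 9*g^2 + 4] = 2*g*(-4*g^2 - 15*g + 9)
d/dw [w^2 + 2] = 2*w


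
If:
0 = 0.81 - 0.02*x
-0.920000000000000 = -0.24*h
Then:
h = 3.83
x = 40.50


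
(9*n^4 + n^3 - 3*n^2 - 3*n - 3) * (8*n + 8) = 72*n^5 + 80*n^4 - 16*n^3 - 48*n^2 - 48*n - 24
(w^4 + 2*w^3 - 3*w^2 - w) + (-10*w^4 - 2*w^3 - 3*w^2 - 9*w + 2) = -9*w^4 - 6*w^2 - 10*w + 2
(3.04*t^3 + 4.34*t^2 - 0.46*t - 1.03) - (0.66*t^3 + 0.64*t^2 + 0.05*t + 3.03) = 2.38*t^3 + 3.7*t^2 - 0.51*t - 4.06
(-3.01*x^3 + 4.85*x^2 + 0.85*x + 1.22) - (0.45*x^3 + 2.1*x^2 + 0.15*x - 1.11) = -3.46*x^3 + 2.75*x^2 + 0.7*x + 2.33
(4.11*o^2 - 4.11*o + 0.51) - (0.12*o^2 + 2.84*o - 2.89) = 3.99*o^2 - 6.95*o + 3.4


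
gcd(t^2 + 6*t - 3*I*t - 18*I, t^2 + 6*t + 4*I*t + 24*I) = t + 6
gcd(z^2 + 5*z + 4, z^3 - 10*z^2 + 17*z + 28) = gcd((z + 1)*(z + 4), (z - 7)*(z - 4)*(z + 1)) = z + 1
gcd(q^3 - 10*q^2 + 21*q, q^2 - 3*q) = q^2 - 3*q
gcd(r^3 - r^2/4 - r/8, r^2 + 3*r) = r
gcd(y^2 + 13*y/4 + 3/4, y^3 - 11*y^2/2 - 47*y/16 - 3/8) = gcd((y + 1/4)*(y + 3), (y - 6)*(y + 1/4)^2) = y + 1/4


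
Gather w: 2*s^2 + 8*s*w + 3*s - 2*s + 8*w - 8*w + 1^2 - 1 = 2*s^2 + 8*s*w + s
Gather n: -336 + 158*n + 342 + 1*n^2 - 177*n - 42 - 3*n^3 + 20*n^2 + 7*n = -3*n^3 + 21*n^2 - 12*n - 36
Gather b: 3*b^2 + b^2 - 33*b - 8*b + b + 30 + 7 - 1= 4*b^2 - 40*b + 36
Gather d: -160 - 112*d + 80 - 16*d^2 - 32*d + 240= -16*d^2 - 144*d + 160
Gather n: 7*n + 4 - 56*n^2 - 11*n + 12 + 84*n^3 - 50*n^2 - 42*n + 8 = 84*n^3 - 106*n^2 - 46*n + 24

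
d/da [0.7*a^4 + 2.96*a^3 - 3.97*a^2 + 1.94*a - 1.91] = 2.8*a^3 + 8.88*a^2 - 7.94*a + 1.94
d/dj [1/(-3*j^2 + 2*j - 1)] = 2*(3*j - 1)/(3*j^2 - 2*j + 1)^2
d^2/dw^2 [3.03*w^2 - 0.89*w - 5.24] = 6.06000000000000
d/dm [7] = 0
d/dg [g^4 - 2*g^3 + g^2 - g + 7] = 4*g^3 - 6*g^2 + 2*g - 1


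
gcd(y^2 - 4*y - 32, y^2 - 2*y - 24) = y + 4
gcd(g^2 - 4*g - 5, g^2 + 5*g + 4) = g + 1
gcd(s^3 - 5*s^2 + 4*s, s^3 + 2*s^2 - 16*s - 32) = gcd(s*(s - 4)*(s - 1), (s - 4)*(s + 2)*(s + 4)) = s - 4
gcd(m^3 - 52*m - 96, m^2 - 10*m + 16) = m - 8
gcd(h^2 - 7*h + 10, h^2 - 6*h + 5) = h - 5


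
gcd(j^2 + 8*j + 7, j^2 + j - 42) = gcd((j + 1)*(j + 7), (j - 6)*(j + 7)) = j + 7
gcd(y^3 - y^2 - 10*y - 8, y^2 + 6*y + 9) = 1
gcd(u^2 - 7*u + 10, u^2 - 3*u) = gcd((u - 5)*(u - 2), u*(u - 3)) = 1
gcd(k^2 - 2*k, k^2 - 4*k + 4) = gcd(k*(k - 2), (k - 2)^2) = k - 2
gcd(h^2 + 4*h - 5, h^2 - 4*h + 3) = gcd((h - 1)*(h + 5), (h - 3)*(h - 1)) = h - 1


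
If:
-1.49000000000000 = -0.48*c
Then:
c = 3.10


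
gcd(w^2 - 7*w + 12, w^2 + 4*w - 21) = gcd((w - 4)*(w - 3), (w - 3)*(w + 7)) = w - 3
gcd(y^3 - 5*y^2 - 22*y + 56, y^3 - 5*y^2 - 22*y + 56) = y^3 - 5*y^2 - 22*y + 56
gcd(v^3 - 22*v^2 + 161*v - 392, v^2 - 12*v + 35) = v - 7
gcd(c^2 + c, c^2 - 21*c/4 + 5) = 1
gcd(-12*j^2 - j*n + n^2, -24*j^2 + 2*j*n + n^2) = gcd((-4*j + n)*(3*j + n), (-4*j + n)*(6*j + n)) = 4*j - n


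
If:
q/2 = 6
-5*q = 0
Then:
No Solution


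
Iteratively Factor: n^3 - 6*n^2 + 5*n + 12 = (n - 4)*(n^2 - 2*n - 3) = (n - 4)*(n - 3)*(n + 1)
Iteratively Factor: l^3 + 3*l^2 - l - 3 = (l + 3)*(l^2 - 1) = (l - 1)*(l + 3)*(l + 1)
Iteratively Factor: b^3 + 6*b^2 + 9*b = (b + 3)*(b^2 + 3*b) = (b + 3)^2*(b)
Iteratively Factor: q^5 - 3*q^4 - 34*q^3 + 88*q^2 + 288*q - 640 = (q - 4)*(q^4 + q^3 - 30*q^2 - 32*q + 160) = (q - 4)*(q + 4)*(q^3 - 3*q^2 - 18*q + 40) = (q - 5)*(q - 4)*(q + 4)*(q^2 + 2*q - 8) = (q - 5)*(q - 4)*(q + 4)^2*(q - 2)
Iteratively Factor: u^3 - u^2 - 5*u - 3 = (u + 1)*(u^2 - 2*u - 3) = (u - 3)*(u + 1)*(u + 1)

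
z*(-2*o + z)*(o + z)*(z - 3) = -2*o^2*z^2 + 6*o^2*z - o*z^3 + 3*o*z^2 + z^4 - 3*z^3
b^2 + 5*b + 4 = (b + 1)*(b + 4)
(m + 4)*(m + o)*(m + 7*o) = m^3 + 8*m^2*o + 4*m^2 + 7*m*o^2 + 32*m*o + 28*o^2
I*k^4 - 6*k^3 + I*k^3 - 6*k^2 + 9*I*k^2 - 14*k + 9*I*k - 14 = (k - 2*I)*(k + I)*(k + 7*I)*(I*k + I)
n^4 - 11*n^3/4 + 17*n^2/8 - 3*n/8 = n*(n - 3/2)*(n - 1)*(n - 1/4)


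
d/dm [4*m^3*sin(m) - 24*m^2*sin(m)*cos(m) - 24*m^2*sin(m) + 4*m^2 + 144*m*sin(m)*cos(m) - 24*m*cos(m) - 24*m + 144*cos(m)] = 4*m^3*cos(m) + 12*m^2*sin(m) - 24*m^2*cos(m) - 24*m^2*cos(2*m) - 24*m*sin(m) - 24*m*sin(2*m) + 144*m*cos(2*m) + 8*m - 144*sin(m) + 72*sin(2*m) - 24*cos(m) - 24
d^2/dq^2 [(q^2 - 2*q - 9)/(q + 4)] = 30/(q^3 + 12*q^2 + 48*q + 64)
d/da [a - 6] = 1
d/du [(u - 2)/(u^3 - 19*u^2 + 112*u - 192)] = (-2*u^2 + 9*u - 4)/(u^5 - 30*u^4 + 345*u^3 - 1880*u^2 + 4800*u - 4608)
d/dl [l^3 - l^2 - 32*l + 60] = 3*l^2 - 2*l - 32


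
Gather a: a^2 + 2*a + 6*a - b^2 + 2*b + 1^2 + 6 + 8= a^2 + 8*a - b^2 + 2*b + 15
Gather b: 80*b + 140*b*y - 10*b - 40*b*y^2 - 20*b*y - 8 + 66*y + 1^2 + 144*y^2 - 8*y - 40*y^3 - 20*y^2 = b*(-40*y^2 + 120*y + 70) - 40*y^3 + 124*y^2 + 58*y - 7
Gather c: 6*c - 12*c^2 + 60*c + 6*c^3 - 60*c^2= 6*c^3 - 72*c^2 + 66*c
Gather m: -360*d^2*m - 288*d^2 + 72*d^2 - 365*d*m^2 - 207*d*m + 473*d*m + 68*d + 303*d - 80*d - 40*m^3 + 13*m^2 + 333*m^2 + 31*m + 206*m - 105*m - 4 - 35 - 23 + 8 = -216*d^2 + 291*d - 40*m^3 + m^2*(346 - 365*d) + m*(-360*d^2 + 266*d + 132) - 54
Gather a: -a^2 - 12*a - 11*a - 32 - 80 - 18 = -a^2 - 23*a - 130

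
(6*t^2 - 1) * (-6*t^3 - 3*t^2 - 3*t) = -36*t^5 - 18*t^4 - 12*t^3 + 3*t^2 + 3*t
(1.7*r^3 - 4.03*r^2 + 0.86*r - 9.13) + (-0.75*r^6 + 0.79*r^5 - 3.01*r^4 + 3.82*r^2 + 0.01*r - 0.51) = -0.75*r^6 + 0.79*r^5 - 3.01*r^4 + 1.7*r^3 - 0.21*r^2 + 0.87*r - 9.64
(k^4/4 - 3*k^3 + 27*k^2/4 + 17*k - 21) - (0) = k^4/4 - 3*k^3 + 27*k^2/4 + 17*k - 21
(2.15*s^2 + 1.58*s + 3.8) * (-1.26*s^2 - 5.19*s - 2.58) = -2.709*s^4 - 13.1493*s^3 - 18.5352*s^2 - 23.7984*s - 9.804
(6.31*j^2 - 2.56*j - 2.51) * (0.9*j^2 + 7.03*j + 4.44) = 5.679*j^4 + 42.0553*j^3 + 7.7606*j^2 - 29.0117*j - 11.1444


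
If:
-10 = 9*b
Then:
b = -10/9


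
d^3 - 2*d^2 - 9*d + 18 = (d - 3)*(d - 2)*(d + 3)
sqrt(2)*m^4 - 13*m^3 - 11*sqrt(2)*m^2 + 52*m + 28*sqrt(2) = (m - 2)*(m + 2)*(m - 7*sqrt(2))*(sqrt(2)*m + 1)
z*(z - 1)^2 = z^3 - 2*z^2 + z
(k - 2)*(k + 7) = k^2 + 5*k - 14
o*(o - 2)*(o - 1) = o^3 - 3*o^2 + 2*o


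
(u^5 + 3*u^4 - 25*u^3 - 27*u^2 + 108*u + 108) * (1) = u^5 + 3*u^4 - 25*u^3 - 27*u^2 + 108*u + 108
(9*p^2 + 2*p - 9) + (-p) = 9*p^2 + p - 9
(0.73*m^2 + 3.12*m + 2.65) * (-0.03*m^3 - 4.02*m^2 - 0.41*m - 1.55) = -0.0219*m^5 - 3.0282*m^4 - 12.9212*m^3 - 13.0637*m^2 - 5.9225*m - 4.1075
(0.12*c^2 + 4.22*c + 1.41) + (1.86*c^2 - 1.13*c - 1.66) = 1.98*c^2 + 3.09*c - 0.25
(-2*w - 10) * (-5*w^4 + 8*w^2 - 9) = 10*w^5 + 50*w^4 - 16*w^3 - 80*w^2 + 18*w + 90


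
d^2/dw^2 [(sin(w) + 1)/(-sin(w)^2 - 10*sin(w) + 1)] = (sin(w)^5 - 6*sin(w)^4 + 34*sin(w)^3 + 108*sin(w)^2 - 55*sin(w) - 222)/(10*sin(w) - cos(w)^2)^3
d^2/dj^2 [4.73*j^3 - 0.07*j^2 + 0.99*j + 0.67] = 28.38*j - 0.14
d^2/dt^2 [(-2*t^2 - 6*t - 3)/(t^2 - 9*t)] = 6*(-8*t^3 - 3*t^2 + 27*t - 81)/(t^3*(t^3 - 27*t^2 + 243*t - 729))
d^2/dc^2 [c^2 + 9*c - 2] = 2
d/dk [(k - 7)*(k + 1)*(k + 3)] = 3*k^2 - 6*k - 25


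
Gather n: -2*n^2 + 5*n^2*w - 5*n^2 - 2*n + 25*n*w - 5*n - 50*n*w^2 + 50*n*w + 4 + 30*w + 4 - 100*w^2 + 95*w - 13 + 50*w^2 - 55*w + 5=n^2*(5*w - 7) + n*(-50*w^2 + 75*w - 7) - 50*w^2 + 70*w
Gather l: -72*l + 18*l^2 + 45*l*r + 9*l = 18*l^2 + l*(45*r - 63)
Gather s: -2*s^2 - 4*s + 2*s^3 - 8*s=2*s^3 - 2*s^2 - 12*s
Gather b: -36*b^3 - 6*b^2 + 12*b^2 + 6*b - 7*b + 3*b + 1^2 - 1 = -36*b^3 + 6*b^2 + 2*b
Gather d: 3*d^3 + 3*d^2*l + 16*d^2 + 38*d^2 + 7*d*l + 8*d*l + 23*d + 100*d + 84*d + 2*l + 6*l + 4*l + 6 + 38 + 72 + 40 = 3*d^3 + d^2*(3*l + 54) + d*(15*l + 207) + 12*l + 156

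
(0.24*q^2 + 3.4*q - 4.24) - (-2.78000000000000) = 0.24*q^2 + 3.4*q - 1.46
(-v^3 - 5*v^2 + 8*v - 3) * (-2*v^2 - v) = 2*v^5 + 11*v^4 - 11*v^3 - 2*v^2 + 3*v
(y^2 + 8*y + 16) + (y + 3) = y^2 + 9*y + 19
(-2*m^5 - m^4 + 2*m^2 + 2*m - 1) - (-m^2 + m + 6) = -2*m^5 - m^4 + 3*m^2 + m - 7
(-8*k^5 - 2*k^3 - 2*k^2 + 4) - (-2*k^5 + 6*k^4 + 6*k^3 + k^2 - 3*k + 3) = -6*k^5 - 6*k^4 - 8*k^3 - 3*k^2 + 3*k + 1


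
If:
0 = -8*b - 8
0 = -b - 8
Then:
No Solution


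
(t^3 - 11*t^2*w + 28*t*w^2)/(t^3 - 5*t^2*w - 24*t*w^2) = (-t^2 + 11*t*w - 28*w^2)/(-t^2 + 5*t*w + 24*w^2)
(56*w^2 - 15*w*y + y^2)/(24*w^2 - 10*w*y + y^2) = (56*w^2 - 15*w*y + y^2)/(24*w^2 - 10*w*y + y^2)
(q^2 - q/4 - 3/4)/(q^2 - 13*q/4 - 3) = (q - 1)/(q - 4)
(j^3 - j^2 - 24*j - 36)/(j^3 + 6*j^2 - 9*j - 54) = (j^2 - 4*j - 12)/(j^2 + 3*j - 18)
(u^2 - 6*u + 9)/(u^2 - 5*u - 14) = (-u^2 + 6*u - 9)/(-u^2 + 5*u + 14)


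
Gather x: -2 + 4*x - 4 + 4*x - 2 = 8*x - 8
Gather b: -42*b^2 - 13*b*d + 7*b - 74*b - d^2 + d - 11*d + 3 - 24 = -42*b^2 + b*(-13*d - 67) - d^2 - 10*d - 21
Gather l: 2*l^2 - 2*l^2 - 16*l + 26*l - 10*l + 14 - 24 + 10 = 0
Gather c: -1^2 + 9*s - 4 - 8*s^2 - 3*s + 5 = -8*s^2 + 6*s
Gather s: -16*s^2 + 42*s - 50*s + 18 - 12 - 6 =-16*s^2 - 8*s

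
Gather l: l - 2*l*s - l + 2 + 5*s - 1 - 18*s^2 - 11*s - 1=-2*l*s - 18*s^2 - 6*s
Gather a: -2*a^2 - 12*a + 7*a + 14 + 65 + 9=-2*a^2 - 5*a + 88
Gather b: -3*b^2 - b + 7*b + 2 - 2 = -3*b^2 + 6*b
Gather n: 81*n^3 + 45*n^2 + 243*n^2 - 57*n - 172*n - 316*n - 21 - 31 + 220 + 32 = 81*n^3 + 288*n^2 - 545*n + 200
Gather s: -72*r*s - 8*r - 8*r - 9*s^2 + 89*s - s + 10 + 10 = -16*r - 9*s^2 + s*(88 - 72*r) + 20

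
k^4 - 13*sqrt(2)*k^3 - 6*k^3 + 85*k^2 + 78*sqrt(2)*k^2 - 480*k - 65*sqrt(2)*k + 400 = (k - 5)*(k - 1)*(k - 8*sqrt(2))*(k - 5*sqrt(2))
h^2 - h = h*(h - 1)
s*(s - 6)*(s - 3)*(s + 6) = s^4 - 3*s^3 - 36*s^2 + 108*s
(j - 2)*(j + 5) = j^2 + 3*j - 10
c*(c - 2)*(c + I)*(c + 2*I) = c^4 - 2*c^3 + 3*I*c^3 - 2*c^2 - 6*I*c^2 + 4*c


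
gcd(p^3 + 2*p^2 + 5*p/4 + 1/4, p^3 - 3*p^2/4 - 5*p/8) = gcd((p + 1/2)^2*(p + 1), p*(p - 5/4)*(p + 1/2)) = p + 1/2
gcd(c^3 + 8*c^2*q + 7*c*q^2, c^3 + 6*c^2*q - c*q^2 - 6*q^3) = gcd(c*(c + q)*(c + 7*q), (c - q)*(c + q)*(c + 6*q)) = c + q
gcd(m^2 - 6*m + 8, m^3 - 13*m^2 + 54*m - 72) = m - 4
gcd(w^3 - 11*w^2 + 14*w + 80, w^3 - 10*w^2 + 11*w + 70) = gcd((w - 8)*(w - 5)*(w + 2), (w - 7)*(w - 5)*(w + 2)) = w^2 - 3*w - 10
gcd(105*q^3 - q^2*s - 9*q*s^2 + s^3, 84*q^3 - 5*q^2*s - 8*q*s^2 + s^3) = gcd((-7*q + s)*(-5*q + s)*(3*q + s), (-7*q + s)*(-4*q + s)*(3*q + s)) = 21*q^2 + 4*q*s - s^2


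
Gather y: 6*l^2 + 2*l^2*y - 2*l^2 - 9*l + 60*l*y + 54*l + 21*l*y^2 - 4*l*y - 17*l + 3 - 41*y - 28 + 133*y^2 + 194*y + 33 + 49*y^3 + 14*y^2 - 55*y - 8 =4*l^2 + 28*l + 49*y^3 + y^2*(21*l + 147) + y*(2*l^2 + 56*l + 98)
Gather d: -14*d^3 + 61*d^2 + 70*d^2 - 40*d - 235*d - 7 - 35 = -14*d^3 + 131*d^2 - 275*d - 42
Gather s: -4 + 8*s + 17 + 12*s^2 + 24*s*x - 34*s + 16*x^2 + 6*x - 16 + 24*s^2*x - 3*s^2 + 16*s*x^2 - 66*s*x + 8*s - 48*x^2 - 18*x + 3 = s^2*(24*x + 9) + s*(16*x^2 - 42*x - 18) - 32*x^2 - 12*x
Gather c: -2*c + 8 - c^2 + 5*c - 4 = -c^2 + 3*c + 4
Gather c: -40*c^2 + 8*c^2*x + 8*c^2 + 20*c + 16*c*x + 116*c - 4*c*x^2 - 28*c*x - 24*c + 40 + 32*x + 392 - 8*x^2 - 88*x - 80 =c^2*(8*x - 32) + c*(-4*x^2 - 12*x + 112) - 8*x^2 - 56*x + 352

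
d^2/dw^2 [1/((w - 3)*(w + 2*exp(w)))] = 2*(-(w - 3)^2*(w + 2*exp(w))*exp(w) + (w - 3)^2*(2*exp(w) + 1)^2 + (w - 3)*(w + 2*exp(w))*(2*exp(w) + 1) + (w + 2*exp(w))^2)/((w - 3)^3*(w + 2*exp(w))^3)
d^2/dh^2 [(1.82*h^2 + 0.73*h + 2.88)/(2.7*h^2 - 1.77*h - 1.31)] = (28.03896*h^3 + 164.59524*h^2 - 67.08906*h + 41.279926)/(19.683*h^6 - 38.7099*h^5 - 3.27321*h^4 + 32.017707*h^3 + 1.588113*h^2 - 9.112491*h - 2.248091)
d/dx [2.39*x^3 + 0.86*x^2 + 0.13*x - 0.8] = 7.17*x^2 + 1.72*x + 0.13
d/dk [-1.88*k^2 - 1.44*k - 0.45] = -3.76*k - 1.44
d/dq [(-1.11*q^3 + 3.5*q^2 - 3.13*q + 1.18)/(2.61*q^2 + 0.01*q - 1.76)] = (-2.8971*q^4 - 0.0222000000000016*q^3 + 14.0651*q^2 - 18.4796*q + 5.497)/(6.8121*q^4 + 0.0522*q^3 - 9.1871*q^2 - 0.0352*q + 3.0976)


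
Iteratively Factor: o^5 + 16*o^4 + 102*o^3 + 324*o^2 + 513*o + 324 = (o + 3)*(o^4 + 13*o^3 + 63*o^2 + 135*o + 108) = (o + 3)*(o + 4)*(o^3 + 9*o^2 + 27*o + 27) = (o + 3)^2*(o + 4)*(o^2 + 6*o + 9) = (o + 3)^3*(o + 4)*(o + 3)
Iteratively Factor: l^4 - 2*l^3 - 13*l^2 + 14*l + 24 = (l - 2)*(l^3 - 13*l - 12) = (l - 4)*(l - 2)*(l^2 + 4*l + 3) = (l - 4)*(l - 2)*(l + 1)*(l + 3)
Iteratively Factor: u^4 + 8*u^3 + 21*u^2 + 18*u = (u)*(u^3 + 8*u^2 + 21*u + 18) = u*(u + 3)*(u^2 + 5*u + 6) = u*(u + 2)*(u + 3)*(u + 3)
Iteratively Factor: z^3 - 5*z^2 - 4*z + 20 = (z - 2)*(z^2 - 3*z - 10) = (z - 2)*(z + 2)*(z - 5)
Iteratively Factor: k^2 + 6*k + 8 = (k + 4)*(k + 2)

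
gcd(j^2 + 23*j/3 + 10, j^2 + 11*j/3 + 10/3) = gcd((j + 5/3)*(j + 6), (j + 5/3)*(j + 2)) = j + 5/3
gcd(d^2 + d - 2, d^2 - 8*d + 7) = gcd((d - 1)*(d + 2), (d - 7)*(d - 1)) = d - 1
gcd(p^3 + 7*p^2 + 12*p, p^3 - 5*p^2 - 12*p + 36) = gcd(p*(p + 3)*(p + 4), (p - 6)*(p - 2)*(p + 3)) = p + 3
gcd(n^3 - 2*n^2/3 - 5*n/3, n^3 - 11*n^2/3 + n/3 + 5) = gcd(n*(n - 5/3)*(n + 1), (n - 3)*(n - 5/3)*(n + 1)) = n^2 - 2*n/3 - 5/3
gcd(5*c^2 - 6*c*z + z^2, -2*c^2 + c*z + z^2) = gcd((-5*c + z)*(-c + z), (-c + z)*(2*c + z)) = -c + z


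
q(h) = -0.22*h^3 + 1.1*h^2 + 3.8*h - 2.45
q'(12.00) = -64.84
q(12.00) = -178.61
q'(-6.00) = -33.16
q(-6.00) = 61.87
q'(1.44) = 5.60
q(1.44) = 4.65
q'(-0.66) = 2.06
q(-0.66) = -4.42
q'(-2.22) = -4.34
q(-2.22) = -3.06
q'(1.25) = 5.52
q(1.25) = 3.59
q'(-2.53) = -5.99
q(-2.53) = -1.46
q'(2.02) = 5.55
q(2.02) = 7.90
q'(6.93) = -12.65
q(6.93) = 3.49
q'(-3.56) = -12.40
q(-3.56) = 7.89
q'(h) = -0.66*h^2 + 2.2*h + 3.8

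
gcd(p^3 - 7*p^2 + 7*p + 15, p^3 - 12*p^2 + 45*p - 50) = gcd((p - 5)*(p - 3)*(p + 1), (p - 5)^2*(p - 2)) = p - 5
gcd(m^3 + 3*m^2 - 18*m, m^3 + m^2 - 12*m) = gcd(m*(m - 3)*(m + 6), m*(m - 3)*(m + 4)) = m^2 - 3*m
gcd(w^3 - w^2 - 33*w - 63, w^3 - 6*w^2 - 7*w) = w - 7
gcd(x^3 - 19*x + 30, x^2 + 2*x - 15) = x^2 + 2*x - 15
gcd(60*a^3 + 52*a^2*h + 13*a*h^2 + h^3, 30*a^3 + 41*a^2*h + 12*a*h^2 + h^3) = 30*a^2 + 11*a*h + h^2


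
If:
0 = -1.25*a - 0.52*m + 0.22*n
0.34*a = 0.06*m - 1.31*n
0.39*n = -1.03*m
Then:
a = 0.00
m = 0.00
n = 0.00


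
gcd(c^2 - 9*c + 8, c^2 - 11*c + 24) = c - 8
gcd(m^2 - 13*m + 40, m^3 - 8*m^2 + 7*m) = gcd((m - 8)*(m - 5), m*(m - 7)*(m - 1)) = 1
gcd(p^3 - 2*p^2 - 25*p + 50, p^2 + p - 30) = p - 5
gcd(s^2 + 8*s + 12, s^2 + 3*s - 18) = s + 6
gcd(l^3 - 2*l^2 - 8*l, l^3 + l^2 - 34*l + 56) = l - 4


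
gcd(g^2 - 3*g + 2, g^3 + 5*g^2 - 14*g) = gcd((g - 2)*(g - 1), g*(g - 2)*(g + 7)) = g - 2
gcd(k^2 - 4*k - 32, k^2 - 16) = k + 4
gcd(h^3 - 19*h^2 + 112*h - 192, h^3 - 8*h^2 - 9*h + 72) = h^2 - 11*h + 24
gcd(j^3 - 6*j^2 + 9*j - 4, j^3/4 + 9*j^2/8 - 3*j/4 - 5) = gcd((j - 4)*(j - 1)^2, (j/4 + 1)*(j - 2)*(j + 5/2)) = 1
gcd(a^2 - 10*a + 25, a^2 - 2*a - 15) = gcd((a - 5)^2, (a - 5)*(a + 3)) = a - 5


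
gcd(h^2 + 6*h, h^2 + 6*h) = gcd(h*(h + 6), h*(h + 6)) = h^2 + 6*h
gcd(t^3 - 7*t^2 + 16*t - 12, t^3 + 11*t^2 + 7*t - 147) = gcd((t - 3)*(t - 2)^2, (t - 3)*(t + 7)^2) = t - 3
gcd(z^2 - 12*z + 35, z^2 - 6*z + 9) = 1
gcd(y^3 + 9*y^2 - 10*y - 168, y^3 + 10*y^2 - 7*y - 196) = y^2 + 3*y - 28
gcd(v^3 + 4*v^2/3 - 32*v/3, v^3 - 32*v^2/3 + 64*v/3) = v^2 - 8*v/3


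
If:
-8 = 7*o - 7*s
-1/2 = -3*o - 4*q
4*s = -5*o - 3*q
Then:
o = -277/378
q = 85/126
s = 155/378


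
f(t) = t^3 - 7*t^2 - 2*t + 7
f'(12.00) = 262.00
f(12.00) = 703.00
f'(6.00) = 22.00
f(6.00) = -41.00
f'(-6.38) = 209.43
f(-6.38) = -524.86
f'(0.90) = -12.17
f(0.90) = 0.26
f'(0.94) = -12.51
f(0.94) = -0.23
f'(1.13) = -13.99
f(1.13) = -2.76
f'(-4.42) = 118.49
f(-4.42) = -207.27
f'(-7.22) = 255.47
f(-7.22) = -719.83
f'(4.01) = -9.90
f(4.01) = -49.10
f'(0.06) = -2.83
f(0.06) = 6.86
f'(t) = 3*t^2 - 14*t - 2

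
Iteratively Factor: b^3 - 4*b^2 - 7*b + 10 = (b - 5)*(b^2 + b - 2) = (b - 5)*(b - 1)*(b + 2)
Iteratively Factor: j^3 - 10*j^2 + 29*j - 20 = (j - 1)*(j^2 - 9*j + 20) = (j - 5)*(j - 1)*(j - 4)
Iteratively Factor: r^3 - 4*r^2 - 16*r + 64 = (r - 4)*(r^2 - 16) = (r - 4)*(r + 4)*(r - 4)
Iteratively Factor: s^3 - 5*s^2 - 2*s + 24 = (s - 4)*(s^2 - s - 6) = (s - 4)*(s - 3)*(s + 2)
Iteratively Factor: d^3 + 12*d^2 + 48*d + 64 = (d + 4)*(d^2 + 8*d + 16) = (d + 4)^2*(d + 4)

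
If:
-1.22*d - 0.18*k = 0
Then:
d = -0.147540983606557*k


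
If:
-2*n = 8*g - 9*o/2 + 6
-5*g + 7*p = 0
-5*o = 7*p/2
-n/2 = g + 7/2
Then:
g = 32/25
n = -239/25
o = -16/25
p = 32/35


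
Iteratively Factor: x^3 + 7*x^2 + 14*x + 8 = (x + 2)*(x^2 + 5*x + 4) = (x + 1)*(x + 2)*(x + 4)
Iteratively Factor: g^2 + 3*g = (g)*(g + 3)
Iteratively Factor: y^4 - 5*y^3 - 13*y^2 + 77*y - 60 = (y - 1)*(y^3 - 4*y^2 - 17*y + 60) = (y - 5)*(y - 1)*(y^2 + y - 12) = (y - 5)*(y - 3)*(y - 1)*(y + 4)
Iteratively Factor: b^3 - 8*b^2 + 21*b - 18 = (b - 2)*(b^2 - 6*b + 9) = (b - 3)*(b - 2)*(b - 3)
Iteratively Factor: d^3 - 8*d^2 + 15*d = (d)*(d^2 - 8*d + 15) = d*(d - 3)*(d - 5)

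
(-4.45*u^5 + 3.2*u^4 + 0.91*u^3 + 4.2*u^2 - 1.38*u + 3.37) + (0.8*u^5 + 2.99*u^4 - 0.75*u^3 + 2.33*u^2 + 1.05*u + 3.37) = -3.65*u^5 + 6.19*u^4 + 0.16*u^3 + 6.53*u^2 - 0.33*u + 6.74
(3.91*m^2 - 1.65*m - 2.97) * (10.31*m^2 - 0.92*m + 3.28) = 40.3121*m^4 - 20.6087*m^3 - 16.2779*m^2 - 2.6796*m - 9.7416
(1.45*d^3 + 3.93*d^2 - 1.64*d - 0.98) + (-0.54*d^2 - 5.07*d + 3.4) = 1.45*d^3 + 3.39*d^2 - 6.71*d + 2.42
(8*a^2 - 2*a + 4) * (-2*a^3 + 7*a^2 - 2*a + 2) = -16*a^5 + 60*a^4 - 38*a^3 + 48*a^2 - 12*a + 8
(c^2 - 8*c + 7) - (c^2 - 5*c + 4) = 3 - 3*c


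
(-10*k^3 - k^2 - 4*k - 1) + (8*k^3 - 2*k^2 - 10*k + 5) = -2*k^3 - 3*k^2 - 14*k + 4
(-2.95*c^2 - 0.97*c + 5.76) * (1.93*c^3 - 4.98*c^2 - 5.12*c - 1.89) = -5.6935*c^5 + 12.8189*c^4 + 31.0514*c^3 - 18.1429*c^2 - 27.6579*c - 10.8864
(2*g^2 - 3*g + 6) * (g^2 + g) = 2*g^4 - g^3 + 3*g^2 + 6*g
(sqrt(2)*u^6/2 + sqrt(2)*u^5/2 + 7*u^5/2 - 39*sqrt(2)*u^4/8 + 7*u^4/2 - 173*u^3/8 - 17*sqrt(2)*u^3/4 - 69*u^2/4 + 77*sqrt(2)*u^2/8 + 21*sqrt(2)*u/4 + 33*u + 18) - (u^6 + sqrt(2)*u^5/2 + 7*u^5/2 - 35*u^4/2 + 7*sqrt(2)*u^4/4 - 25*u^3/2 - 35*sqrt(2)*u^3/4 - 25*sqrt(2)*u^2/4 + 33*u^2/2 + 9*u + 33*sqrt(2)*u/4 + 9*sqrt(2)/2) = -u^6 + sqrt(2)*u^6/2 - 53*sqrt(2)*u^4/8 + 21*u^4 - 73*u^3/8 + 9*sqrt(2)*u^3/2 - 135*u^2/4 + 127*sqrt(2)*u^2/8 - 3*sqrt(2)*u + 24*u - 9*sqrt(2)/2 + 18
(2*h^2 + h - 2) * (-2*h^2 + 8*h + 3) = -4*h^4 + 14*h^3 + 18*h^2 - 13*h - 6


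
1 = 1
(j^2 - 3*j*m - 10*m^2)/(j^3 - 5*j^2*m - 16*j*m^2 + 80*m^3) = (j + 2*m)/(j^2 - 16*m^2)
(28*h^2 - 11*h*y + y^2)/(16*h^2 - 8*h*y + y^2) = (-7*h + y)/(-4*h + y)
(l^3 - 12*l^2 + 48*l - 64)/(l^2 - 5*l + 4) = (l^2 - 8*l + 16)/(l - 1)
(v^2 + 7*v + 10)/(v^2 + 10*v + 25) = (v + 2)/(v + 5)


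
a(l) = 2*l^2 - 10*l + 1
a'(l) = 4*l - 10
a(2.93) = -11.13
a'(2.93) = 1.72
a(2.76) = -11.36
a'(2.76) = 1.04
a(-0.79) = 10.15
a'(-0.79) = -13.16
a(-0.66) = 8.47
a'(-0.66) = -12.64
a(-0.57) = 7.35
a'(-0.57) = -12.28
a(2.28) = -11.40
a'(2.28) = -0.88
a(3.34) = -10.09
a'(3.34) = 3.36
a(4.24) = -5.44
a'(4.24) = 6.96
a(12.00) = 169.00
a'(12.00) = 38.00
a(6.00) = 13.00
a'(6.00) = 14.00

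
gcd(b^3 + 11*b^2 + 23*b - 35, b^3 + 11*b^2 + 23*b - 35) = b^3 + 11*b^2 + 23*b - 35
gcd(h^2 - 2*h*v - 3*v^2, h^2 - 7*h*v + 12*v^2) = -h + 3*v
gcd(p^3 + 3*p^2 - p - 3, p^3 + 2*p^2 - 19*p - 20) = p + 1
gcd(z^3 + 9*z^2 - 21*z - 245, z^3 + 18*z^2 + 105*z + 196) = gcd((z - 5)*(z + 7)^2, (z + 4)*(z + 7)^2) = z^2 + 14*z + 49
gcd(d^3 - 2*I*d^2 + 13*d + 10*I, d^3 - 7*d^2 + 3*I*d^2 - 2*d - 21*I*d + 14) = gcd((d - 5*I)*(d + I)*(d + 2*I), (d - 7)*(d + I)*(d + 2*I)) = d^2 + 3*I*d - 2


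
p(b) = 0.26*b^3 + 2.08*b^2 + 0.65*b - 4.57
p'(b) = 0.78*b^2 + 4.16*b + 0.65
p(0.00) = -4.57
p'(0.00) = 0.65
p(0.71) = -2.97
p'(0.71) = 4.00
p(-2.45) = 2.50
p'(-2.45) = -4.86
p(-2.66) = 3.52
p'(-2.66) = -4.90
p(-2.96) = 4.99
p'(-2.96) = -4.83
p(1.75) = 4.33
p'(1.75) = 10.32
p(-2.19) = 1.25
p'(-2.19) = -4.72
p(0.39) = -3.98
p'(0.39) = 2.39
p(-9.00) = -31.48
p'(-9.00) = 26.39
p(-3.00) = 5.18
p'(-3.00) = -4.81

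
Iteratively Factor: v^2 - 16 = (v - 4)*(v + 4)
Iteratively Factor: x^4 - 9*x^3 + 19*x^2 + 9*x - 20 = (x - 4)*(x^3 - 5*x^2 - x + 5) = (x - 4)*(x - 1)*(x^2 - 4*x - 5) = (x - 5)*(x - 4)*(x - 1)*(x + 1)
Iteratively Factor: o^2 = (o)*(o)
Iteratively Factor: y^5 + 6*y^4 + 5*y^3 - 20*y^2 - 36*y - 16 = (y + 4)*(y^4 + 2*y^3 - 3*y^2 - 8*y - 4) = (y + 1)*(y + 4)*(y^3 + y^2 - 4*y - 4) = (y + 1)^2*(y + 4)*(y^2 - 4) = (y + 1)^2*(y + 2)*(y + 4)*(y - 2)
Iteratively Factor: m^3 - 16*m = (m)*(m^2 - 16) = m*(m - 4)*(m + 4)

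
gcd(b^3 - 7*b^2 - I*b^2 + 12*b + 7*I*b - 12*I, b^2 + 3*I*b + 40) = 1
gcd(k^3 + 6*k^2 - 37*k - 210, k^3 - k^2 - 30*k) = k^2 - k - 30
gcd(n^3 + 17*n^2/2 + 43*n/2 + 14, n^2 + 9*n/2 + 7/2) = n^2 + 9*n/2 + 7/2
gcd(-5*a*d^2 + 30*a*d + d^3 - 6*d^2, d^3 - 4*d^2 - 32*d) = d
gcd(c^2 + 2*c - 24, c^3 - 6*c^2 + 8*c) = c - 4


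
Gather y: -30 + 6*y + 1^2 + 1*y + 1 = 7*y - 28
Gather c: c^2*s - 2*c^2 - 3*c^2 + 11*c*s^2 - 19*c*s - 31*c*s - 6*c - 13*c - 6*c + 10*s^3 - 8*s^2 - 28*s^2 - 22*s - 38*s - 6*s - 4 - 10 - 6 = c^2*(s - 5) + c*(11*s^2 - 50*s - 25) + 10*s^3 - 36*s^2 - 66*s - 20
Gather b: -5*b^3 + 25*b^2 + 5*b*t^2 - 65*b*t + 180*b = -5*b^3 + 25*b^2 + b*(5*t^2 - 65*t + 180)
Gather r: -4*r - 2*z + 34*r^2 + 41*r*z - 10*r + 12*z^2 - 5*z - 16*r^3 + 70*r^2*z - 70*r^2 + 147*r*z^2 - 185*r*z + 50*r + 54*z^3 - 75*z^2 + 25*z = -16*r^3 + r^2*(70*z - 36) + r*(147*z^2 - 144*z + 36) + 54*z^3 - 63*z^2 + 18*z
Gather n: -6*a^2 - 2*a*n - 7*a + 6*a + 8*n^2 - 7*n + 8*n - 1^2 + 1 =-6*a^2 - a + 8*n^2 + n*(1 - 2*a)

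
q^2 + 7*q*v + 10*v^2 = (q + 2*v)*(q + 5*v)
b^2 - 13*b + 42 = (b - 7)*(b - 6)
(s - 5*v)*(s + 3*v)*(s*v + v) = s^3*v - 2*s^2*v^2 + s^2*v - 15*s*v^3 - 2*s*v^2 - 15*v^3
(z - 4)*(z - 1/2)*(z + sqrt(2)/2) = z^3 - 9*z^2/2 + sqrt(2)*z^2/2 - 9*sqrt(2)*z/4 + 2*z + sqrt(2)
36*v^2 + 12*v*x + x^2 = (6*v + x)^2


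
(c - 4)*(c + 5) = c^2 + c - 20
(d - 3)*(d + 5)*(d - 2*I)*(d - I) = d^4 + 2*d^3 - 3*I*d^3 - 17*d^2 - 6*I*d^2 - 4*d + 45*I*d + 30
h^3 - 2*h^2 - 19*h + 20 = (h - 5)*(h - 1)*(h + 4)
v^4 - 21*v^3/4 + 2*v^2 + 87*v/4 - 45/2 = (v - 3)^2*(v - 5/4)*(v + 2)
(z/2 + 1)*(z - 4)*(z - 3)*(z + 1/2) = z^4/2 - 9*z^3/4 - 9*z^2/4 + 23*z/2 + 6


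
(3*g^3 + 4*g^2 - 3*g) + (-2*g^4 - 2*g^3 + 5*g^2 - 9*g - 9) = -2*g^4 + g^3 + 9*g^2 - 12*g - 9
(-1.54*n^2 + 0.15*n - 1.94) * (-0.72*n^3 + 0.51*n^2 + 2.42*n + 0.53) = 1.1088*n^5 - 0.8934*n^4 - 2.2535*n^3 - 1.4426*n^2 - 4.6153*n - 1.0282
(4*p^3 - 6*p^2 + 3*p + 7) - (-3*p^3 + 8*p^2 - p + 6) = 7*p^3 - 14*p^2 + 4*p + 1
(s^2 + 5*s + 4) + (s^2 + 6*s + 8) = 2*s^2 + 11*s + 12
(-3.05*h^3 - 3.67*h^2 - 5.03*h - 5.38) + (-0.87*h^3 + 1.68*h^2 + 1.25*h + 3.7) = -3.92*h^3 - 1.99*h^2 - 3.78*h - 1.68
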